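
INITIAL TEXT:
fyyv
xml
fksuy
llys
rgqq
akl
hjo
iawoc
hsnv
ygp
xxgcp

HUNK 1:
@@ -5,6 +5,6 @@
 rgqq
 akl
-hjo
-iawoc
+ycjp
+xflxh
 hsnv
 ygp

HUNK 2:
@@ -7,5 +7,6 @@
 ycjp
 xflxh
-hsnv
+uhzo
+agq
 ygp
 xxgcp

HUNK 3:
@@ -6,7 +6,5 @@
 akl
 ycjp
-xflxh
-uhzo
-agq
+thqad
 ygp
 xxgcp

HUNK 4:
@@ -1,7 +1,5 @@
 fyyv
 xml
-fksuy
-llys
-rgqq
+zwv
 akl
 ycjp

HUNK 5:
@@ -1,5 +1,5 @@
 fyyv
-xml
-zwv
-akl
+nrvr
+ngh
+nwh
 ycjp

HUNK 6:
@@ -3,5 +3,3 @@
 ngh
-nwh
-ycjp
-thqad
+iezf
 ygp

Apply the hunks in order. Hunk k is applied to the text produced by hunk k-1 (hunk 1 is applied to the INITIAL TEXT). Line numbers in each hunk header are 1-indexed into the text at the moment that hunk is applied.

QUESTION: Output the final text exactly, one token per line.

Hunk 1: at line 5 remove [hjo,iawoc] add [ycjp,xflxh] -> 11 lines: fyyv xml fksuy llys rgqq akl ycjp xflxh hsnv ygp xxgcp
Hunk 2: at line 7 remove [hsnv] add [uhzo,agq] -> 12 lines: fyyv xml fksuy llys rgqq akl ycjp xflxh uhzo agq ygp xxgcp
Hunk 3: at line 6 remove [xflxh,uhzo,agq] add [thqad] -> 10 lines: fyyv xml fksuy llys rgqq akl ycjp thqad ygp xxgcp
Hunk 4: at line 1 remove [fksuy,llys,rgqq] add [zwv] -> 8 lines: fyyv xml zwv akl ycjp thqad ygp xxgcp
Hunk 5: at line 1 remove [xml,zwv,akl] add [nrvr,ngh,nwh] -> 8 lines: fyyv nrvr ngh nwh ycjp thqad ygp xxgcp
Hunk 6: at line 3 remove [nwh,ycjp,thqad] add [iezf] -> 6 lines: fyyv nrvr ngh iezf ygp xxgcp

Answer: fyyv
nrvr
ngh
iezf
ygp
xxgcp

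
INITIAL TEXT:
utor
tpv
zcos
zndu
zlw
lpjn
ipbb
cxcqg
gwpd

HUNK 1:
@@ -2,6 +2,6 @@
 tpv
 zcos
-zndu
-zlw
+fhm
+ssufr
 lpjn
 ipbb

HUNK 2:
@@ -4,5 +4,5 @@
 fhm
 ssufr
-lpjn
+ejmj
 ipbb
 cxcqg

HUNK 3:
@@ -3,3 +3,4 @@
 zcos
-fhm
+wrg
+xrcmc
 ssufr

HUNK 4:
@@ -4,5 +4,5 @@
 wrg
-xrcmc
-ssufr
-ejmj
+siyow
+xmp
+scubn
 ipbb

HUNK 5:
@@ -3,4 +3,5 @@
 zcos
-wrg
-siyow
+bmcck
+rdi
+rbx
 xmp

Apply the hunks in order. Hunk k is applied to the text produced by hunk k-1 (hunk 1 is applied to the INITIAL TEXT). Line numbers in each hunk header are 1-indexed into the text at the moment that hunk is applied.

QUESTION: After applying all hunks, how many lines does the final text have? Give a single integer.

Answer: 11

Derivation:
Hunk 1: at line 2 remove [zndu,zlw] add [fhm,ssufr] -> 9 lines: utor tpv zcos fhm ssufr lpjn ipbb cxcqg gwpd
Hunk 2: at line 4 remove [lpjn] add [ejmj] -> 9 lines: utor tpv zcos fhm ssufr ejmj ipbb cxcqg gwpd
Hunk 3: at line 3 remove [fhm] add [wrg,xrcmc] -> 10 lines: utor tpv zcos wrg xrcmc ssufr ejmj ipbb cxcqg gwpd
Hunk 4: at line 4 remove [xrcmc,ssufr,ejmj] add [siyow,xmp,scubn] -> 10 lines: utor tpv zcos wrg siyow xmp scubn ipbb cxcqg gwpd
Hunk 5: at line 3 remove [wrg,siyow] add [bmcck,rdi,rbx] -> 11 lines: utor tpv zcos bmcck rdi rbx xmp scubn ipbb cxcqg gwpd
Final line count: 11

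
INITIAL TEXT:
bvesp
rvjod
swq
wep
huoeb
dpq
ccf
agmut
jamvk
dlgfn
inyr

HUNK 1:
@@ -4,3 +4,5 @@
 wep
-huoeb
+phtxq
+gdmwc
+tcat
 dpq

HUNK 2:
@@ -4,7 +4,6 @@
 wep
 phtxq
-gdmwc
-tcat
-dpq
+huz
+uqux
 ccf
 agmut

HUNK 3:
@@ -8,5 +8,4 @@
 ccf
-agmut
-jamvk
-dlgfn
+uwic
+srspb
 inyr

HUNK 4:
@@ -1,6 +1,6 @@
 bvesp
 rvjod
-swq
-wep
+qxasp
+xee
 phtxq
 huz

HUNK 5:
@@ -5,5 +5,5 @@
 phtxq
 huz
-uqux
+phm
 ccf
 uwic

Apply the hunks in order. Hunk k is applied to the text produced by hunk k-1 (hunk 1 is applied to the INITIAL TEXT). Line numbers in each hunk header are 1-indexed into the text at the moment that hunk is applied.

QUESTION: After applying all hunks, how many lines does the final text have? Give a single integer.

Hunk 1: at line 4 remove [huoeb] add [phtxq,gdmwc,tcat] -> 13 lines: bvesp rvjod swq wep phtxq gdmwc tcat dpq ccf agmut jamvk dlgfn inyr
Hunk 2: at line 4 remove [gdmwc,tcat,dpq] add [huz,uqux] -> 12 lines: bvesp rvjod swq wep phtxq huz uqux ccf agmut jamvk dlgfn inyr
Hunk 3: at line 8 remove [agmut,jamvk,dlgfn] add [uwic,srspb] -> 11 lines: bvesp rvjod swq wep phtxq huz uqux ccf uwic srspb inyr
Hunk 4: at line 1 remove [swq,wep] add [qxasp,xee] -> 11 lines: bvesp rvjod qxasp xee phtxq huz uqux ccf uwic srspb inyr
Hunk 5: at line 5 remove [uqux] add [phm] -> 11 lines: bvesp rvjod qxasp xee phtxq huz phm ccf uwic srspb inyr
Final line count: 11

Answer: 11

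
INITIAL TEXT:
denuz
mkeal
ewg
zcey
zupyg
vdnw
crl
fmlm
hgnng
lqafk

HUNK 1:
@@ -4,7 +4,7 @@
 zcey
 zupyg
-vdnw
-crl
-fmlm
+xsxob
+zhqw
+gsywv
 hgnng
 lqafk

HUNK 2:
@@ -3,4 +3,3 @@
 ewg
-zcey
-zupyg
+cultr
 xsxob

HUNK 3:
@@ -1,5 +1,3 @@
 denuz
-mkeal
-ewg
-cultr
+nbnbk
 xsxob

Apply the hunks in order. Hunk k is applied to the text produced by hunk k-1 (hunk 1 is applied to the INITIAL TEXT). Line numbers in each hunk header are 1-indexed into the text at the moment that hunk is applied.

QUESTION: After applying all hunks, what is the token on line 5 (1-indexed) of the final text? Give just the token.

Hunk 1: at line 4 remove [vdnw,crl,fmlm] add [xsxob,zhqw,gsywv] -> 10 lines: denuz mkeal ewg zcey zupyg xsxob zhqw gsywv hgnng lqafk
Hunk 2: at line 3 remove [zcey,zupyg] add [cultr] -> 9 lines: denuz mkeal ewg cultr xsxob zhqw gsywv hgnng lqafk
Hunk 3: at line 1 remove [mkeal,ewg,cultr] add [nbnbk] -> 7 lines: denuz nbnbk xsxob zhqw gsywv hgnng lqafk
Final line 5: gsywv

Answer: gsywv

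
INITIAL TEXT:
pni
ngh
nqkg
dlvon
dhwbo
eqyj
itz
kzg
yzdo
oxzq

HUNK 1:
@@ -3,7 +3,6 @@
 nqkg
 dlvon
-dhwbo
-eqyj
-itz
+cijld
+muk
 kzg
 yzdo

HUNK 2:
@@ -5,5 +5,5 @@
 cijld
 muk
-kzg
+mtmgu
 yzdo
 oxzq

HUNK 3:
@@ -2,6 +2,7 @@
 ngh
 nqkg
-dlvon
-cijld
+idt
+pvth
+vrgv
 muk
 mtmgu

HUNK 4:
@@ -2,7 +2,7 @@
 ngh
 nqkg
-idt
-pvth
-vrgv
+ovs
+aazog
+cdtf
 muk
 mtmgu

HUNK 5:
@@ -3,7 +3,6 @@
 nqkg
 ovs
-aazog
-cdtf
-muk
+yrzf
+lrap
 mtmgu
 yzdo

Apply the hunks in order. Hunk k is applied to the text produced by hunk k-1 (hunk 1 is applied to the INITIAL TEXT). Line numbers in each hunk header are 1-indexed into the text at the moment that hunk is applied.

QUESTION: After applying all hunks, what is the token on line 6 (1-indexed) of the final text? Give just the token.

Answer: lrap

Derivation:
Hunk 1: at line 3 remove [dhwbo,eqyj,itz] add [cijld,muk] -> 9 lines: pni ngh nqkg dlvon cijld muk kzg yzdo oxzq
Hunk 2: at line 5 remove [kzg] add [mtmgu] -> 9 lines: pni ngh nqkg dlvon cijld muk mtmgu yzdo oxzq
Hunk 3: at line 2 remove [dlvon,cijld] add [idt,pvth,vrgv] -> 10 lines: pni ngh nqkg idt pvth vrgv muk mtmgu yzdo oxzq
Hunk 4: at line 2 remove [idt,pvth,vrgv] add [ovs,aazog,cdtf] -> 10 lines: pni ngh nqkg ovs aazog cdtf muk mtmgu yzdo oxzq
Hunk 5: at line 3 remove [aazog,cdtf,muk] add [yrzf,lrap] -> 9 lines: pni ngh nqkg ovs yrzf lrap mtmgu yzdo oxzq
Final line 6: lrap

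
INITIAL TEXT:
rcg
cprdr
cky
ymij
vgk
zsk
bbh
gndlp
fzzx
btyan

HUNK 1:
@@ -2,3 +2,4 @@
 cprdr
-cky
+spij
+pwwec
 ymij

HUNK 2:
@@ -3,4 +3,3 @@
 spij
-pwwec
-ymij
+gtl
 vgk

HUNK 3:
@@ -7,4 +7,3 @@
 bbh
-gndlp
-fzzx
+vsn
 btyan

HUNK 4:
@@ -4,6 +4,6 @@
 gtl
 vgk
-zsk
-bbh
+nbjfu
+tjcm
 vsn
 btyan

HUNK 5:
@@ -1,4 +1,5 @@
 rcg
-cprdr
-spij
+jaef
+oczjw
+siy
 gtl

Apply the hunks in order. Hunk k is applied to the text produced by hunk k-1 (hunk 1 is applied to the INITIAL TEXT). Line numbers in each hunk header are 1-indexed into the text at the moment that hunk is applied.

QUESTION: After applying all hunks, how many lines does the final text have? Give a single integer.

Answer: 10

Derivation:
Hunk 1: at line 2 remove [cky] add [spij,pwwec] -> 11 lines: rcg cprdr spij pwwec ymij vgk zsk bbh gndlp fzzx btyan
Hunk 2: at line 3 remove [pwwec,ymij] add [gtl] -> 10 lines: rcg cprdr spij gtl vgk zsk bbh gndlp fzzx btyan
Hunk 3: at line 7 remove [gndlp,fzzx] add [vsn] -> 9 lines: rcg cprdr spij gtl vgk zsk bbh vsn btyan
Hunk 4: at line 4 remove [zsk,bbh] add [nbjfu,tjcm] -> 9 lines: rcg cprdr spij gtl vgk nbjfu tjcm vsn btyan
Hunk 5: at line 1 remove [cprdr,spij] add [jaef,oczjw,siy] -> 10 lines: rcg jaef oczjw siy gtl vgk nbjfu tjcm vsn btyan
Final line count: 10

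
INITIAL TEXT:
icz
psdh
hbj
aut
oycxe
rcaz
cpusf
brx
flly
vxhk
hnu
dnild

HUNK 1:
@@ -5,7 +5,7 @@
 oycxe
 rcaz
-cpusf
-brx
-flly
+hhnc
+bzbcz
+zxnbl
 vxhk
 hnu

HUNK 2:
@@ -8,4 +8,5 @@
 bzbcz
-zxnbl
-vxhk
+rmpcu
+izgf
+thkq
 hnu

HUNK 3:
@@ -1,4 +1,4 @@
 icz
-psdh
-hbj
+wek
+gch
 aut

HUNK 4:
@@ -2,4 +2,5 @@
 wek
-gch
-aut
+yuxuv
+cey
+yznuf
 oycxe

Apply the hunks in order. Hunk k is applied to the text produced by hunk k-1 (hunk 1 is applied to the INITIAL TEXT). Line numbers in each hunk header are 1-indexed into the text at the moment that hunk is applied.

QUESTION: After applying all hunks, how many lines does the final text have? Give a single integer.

Hunk 1: at line 5 remove [cpusf,brx,flly] add [hhnc,bzbcz,zxnbl] -> 12 lines: icz psdh hbj aut oycxe rcaz hhnc bzbcz zxnbl vxhk hnu dnild
Hunk 2: at line 8 remove [zxnbl,vxhk] add [rmpcu,izgf,thkq] -> 13 lines: icz psdh hbj aut oycxe rcaz hhnc bzbcz rmpcu izgf thkq hnu dnild
Hunk 3: at line 1 remove [psdh,hbj] add [wek,gch] -> 13 lines: icz wek gch aut oycxe rcaz hhnc bzbcz rmpcu izgf thkq hnu dnild
Hunk 4: at line 2 remove [gch,aut] add [yuxuv,cey,yznuf] -> 14 lines: icz wek yuxuv cey yznuf oycxe rcaz hhnc bzbcz rmpcu izgf thkq hnu dnild
Final line count: 14

Answer: 14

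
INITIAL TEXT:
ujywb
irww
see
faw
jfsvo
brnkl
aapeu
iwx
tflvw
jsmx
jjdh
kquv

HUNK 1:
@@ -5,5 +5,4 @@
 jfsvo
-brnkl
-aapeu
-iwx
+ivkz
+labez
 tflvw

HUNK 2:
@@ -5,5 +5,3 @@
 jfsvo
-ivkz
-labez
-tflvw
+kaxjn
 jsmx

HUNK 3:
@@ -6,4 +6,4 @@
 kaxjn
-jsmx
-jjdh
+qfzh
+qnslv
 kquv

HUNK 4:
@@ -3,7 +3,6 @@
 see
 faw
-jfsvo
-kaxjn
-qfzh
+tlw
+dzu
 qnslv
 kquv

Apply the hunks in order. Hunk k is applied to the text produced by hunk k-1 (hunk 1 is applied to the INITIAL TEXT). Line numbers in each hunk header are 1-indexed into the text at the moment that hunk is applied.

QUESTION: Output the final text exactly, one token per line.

Hunk 1: at line 5 remove [brnkl,aapeu,iwx] add [ivkz,labez] -> 11 lines: ujywb irww see faw jfsvo ivkz labez tflvw jsmx jjdh kquv
Hunk 2: at line 5 remove [ivkz,labez,tflvw] add [kaxjn] -> 9 lines: ujywb irww see faw jfsvo kaxjn jsmx jjdh kquv
Hunk 3: at line 6 remove [jsmx,jjdh] add [qfzh,qnslv] -> 9 lines: ujywb irww see faw jfsvo kaxjn qfzh qnslv kquv
Hunk 4: at line 3 remove [jfsvo,kaxjn,qfzh] add [tlw,dzu] -> 8 lines: ujywb irww see faw tlw dzu qnslv kquv

Answer: ujywb
irww
see
faw
tlw
dzu
qnslv
kquv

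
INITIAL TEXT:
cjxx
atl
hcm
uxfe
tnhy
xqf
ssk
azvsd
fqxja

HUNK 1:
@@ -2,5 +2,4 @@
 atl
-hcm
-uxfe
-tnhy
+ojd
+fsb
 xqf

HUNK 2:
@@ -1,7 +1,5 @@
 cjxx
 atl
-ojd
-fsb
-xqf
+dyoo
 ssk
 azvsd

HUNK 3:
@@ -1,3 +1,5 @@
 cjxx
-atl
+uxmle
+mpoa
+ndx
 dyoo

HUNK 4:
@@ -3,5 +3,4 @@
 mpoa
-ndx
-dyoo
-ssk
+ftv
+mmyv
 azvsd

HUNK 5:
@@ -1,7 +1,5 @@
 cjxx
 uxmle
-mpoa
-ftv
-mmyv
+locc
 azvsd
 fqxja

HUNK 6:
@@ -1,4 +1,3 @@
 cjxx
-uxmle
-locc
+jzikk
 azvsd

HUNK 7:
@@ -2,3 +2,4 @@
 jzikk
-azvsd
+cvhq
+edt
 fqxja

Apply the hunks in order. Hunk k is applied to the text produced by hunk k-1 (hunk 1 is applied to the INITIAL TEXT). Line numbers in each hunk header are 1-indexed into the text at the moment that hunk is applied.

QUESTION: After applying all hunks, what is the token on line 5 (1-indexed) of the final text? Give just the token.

Answer: fqxja

Derivation:
Hunk 1: at line 2 remove [hcm,uxfe,tnhy] add [ojd,fsb] -> 8 lines: cjxx atl ojd fsb xqf ssk azvsd fqxja
Hunk 2: at line 1 remove [ojd,fsb,xqf] add [dyoo] -> 6 lines: cjxx atl dyoo ssk azvsd fqxja
Hunk 3: at line 1 remove [atl] add [uxmle,mpoa,ndx] -> 8 lines: cjxx uxmle mpoa ndx dyoo ssk azvsd fqxja
Hunk 4: at line 3 remove [ndx,dyoo,ssk] add [ftv,mmyv] -> 7 lines: cjxx uxmle mpoa ftv mmyv azvsd fqxja
Hunk 5: at line 1 remove [mpoa,ftv,mmyv] add [locc] -> 5 lines: cjxx uxmle locc azvsd fqxja
Hunk 6: at line 1 remove [uxmle,locc] add [jzikk] -> 4 lines: cjxx jzikk azvsd fqxja
Hunk 7: at line 2 remove [azvsd] add [cvhq,edt] -> 5 lines: cjxx jzikk cvhq edt fqxja
Final line 5: fqxja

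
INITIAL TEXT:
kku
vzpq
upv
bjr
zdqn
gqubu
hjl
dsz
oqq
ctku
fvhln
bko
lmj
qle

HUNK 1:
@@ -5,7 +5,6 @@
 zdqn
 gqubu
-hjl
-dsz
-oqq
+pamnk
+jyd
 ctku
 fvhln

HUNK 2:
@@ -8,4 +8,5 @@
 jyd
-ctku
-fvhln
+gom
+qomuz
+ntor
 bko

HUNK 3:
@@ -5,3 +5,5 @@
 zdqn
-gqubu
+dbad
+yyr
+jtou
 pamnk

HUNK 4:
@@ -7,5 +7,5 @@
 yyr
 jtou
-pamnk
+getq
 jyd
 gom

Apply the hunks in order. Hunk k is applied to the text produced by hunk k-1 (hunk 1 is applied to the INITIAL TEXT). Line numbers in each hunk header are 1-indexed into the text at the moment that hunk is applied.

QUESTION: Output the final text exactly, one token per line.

Answer: kku
vzpq
upv
bjr
zdqn
dbad
yyr
jtou
getq
jyd
gom
qomuz
ntor
bko
lmj
qle

Derivation:
Hunk 1: at line 5 remove [hjl,dsz,oqq] add [pamnk,jyd] -> 13 lines: kku vzpq upv bjr zdqn gqubu pamnk jyd ctku fvhln bko lmj qle
Hunk 2: at line 8 remove [ctku,fvhln] add [gom,qomuz,ntor] -> 14 lines: kku vzpq upv bjr zdqn gqubu pamnk jyd gom qomuz ntor bko lmj qle
Hunk 3: at line 5 remove [gqubu] add [dbad,yyr,jtou] -> 16 lines: kku vzpq upv bjr zdqn dbad yyr jtou pamnk jyd gom qomuz ntor bko lmj qle
Hunk 4: at line 7 remove [pamnk] add [getq] -> 16 lines: kku vzpq upv bjr zdqn dbad yyr jtou getq jyd gom qomuz ntor bko lmj qle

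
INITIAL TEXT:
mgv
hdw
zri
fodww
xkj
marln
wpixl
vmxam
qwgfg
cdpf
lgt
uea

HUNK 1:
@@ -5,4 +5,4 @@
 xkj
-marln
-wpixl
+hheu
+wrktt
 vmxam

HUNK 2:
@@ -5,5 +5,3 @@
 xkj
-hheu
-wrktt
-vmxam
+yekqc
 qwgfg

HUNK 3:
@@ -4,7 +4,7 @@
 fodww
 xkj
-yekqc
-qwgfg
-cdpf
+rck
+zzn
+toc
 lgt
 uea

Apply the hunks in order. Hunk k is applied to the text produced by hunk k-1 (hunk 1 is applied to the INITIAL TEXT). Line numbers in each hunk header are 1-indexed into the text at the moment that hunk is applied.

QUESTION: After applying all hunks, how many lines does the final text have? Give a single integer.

Answer: 10

Derivation:
Hunk 1: at line 5 remove [marln,wpixl] add [hheu,wrktt] -> 12 lines: mgv hdw zri fodww xkj hheu wrktt vmxam qwgfg cdpf lgt uea
Hunk 2: at line 5 remove [hheu,wrktt,vmxam] add [yekqc] -> 10 lines: mgv hdw zri fodww xkj yekqc qwgfg cdpf lgt uea
Hunk 3: at line 4 remove [yekqc,qwgfg,cdpf] add [rck,zzn,toc] -> 10 lines: mgv hdw zri fodww xkj rck zzn toc lgt uea
Final line count: 10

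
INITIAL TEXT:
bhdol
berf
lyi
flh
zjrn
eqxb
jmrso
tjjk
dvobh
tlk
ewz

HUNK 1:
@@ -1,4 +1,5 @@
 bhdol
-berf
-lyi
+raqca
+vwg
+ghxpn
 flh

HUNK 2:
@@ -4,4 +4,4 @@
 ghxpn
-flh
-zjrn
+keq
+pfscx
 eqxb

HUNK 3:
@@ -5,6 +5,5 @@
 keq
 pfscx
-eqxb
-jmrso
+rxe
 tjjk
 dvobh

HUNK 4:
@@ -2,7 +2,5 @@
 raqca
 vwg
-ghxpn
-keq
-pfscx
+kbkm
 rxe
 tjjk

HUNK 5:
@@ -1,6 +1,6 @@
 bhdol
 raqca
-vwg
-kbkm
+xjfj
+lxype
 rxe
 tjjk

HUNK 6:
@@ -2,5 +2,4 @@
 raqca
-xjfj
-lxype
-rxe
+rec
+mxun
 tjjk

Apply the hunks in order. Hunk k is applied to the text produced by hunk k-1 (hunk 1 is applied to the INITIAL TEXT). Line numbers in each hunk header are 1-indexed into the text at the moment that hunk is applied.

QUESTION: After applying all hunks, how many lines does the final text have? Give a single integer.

Hunk 1: at line 1 remove [berf,lyi] add [raqca,vwg,ghxpn] -> 12 lines: bhdol raqca vwg ghxpn flh zjrn eqxb jmrso tjjk dvobh tlk ewz
Hunk 2: at line 4 remove [flh,zjrn] add [keq,pfscx] -> 12 lines: bhdol raqca vwg ghxpn keq pfscx eqxb jmrso tjjk dvobh tlk ewz
Hunk 3: at line 5 remove [eqxb,jmrso] add [rxe] -> 11 lines: bhdol raqca vwg ghxpn keq pfscx rxe tjjk dvobh tlk ewz
Hunk 4: at line 2 remove [ghxpn,keq,pfscx] add [kbkm] -> 9 lines: bhdol raqca vwg kbkm rxe tjjk dvobh tlk ewz
Hunk 5: at line 1 remove [vwg,kbkm] add [xjfj,lxype] -> 9 lines: bhdol raqca xjfj lxype rxe tjjk dvobh tlk ewz
Hunk 6: at line 2 remove [xjfj,lxype,rxe] add [rec,mxun] -> 8 lines: bhdol raqca rec mxun tjjk dvobh tlk ewz
Final line count: 8

Answer: 8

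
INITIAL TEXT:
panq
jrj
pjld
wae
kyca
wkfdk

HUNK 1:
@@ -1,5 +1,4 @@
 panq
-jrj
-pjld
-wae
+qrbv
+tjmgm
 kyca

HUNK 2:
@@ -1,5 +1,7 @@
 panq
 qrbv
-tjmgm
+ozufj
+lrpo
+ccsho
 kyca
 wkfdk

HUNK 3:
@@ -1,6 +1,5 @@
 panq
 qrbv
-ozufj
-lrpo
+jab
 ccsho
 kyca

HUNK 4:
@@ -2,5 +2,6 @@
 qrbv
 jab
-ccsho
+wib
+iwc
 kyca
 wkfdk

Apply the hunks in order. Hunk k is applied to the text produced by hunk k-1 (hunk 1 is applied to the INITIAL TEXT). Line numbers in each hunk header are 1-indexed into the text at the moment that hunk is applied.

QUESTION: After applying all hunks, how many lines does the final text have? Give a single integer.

Hunk 1: at line 1 remove [jrj,pjld,wae] add [qrbv,tjmgm] -> 5 lines: panq qrbv tjmgm kyca wkfdk
Hunk 2: at line 1 remove [tjmgm] add [ozufj,lrpo,ccsho] -> 7 lines: panq qrbv ozufj lrpo ccsho kyca wkfdk
Hunk 3: at line 1 remove [ozufj,lrpo] add [jab] -> 6 lines: panq qrbv jab ccsho kyca wkfdk
Hunk 4: at line 2 remove [ccsho] add [wib,iwc] -> 7 lines: panq qrbv jab wib iwc kyca wkfdk
Final line count: 7

Answer: 7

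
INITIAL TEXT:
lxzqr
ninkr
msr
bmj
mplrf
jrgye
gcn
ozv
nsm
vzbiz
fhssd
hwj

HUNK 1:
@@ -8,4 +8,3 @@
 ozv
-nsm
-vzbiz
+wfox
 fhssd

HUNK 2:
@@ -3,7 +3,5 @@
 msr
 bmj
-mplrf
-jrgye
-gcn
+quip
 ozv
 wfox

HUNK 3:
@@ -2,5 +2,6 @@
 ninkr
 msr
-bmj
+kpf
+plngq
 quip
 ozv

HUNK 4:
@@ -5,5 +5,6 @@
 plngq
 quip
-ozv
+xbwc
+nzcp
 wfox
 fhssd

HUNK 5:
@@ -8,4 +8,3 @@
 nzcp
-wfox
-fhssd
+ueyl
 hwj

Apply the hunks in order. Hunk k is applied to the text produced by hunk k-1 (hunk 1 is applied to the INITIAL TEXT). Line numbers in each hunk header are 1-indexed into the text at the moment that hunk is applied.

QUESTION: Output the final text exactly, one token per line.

Answer: lxzqr
ninkr
msr
kpf
plngq
quip
xbwc
nzcp
ueyl
hwj

Derivation:
Hunk 1: at line 8 remove [nsm,vzbiz] add [wfox] -> 11 lines: lxzqr ninkr msr bmj mplrf jrgye gcn ozv wfox fhssd hwj
Hunk 2: at line 3 remove [mplrf,jrgye,gcn] add [quip] -> 9 lines: lxzqr ninkr msr bmj quip ozv wfox fhssd hwj
Hunk 3: at line 2 remove [bmj] add [kpf,plngq] -> 10 lines: lxzqr ninkr msr kpf plngq quip ozv wfox fhssd hwj
Hunk 4: at line 5 remove [ozv] add [xbwc,nzcp] -> 11 lines: lxzqr ninkr msr kpf plngq quip xbwc nzcp wfox fhssd hwj
Hunk 5: at line 8 remove [wfox,fhssd] add [ueyl] -> 10 lines: lxzqr ninkr msr kpf plngq quip xbwc nzcp ueyl hwj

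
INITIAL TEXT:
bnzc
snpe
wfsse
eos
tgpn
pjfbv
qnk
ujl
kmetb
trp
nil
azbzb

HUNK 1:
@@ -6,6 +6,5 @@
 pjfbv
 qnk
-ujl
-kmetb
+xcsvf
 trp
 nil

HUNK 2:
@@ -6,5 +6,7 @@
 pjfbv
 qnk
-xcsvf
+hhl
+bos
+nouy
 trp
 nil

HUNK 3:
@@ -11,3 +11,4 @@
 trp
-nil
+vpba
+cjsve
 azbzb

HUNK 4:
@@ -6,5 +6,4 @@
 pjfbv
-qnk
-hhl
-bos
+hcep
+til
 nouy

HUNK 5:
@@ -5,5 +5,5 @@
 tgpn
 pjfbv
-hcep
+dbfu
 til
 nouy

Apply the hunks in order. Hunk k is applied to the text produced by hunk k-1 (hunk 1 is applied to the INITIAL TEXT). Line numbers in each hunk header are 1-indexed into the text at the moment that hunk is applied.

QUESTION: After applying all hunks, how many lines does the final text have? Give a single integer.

Hunk 1: at line 6 remove [ujl,kmetb] add [xcsvf] -> 11 lines: bnzc snpe wfsse eos tgpn pjfbv qnk xcsvf trp nil azbzb
Hunk 2: at line 6 remove [xcsvf] add [hhl,bos,nouy] -> 13 lines: bnzc snpe wfsse eos tgpn pjfbv qnk hhl bos nouy trp nil azbzb
Hunk 3: at line 11 remove [nil] add [vpba,cjsve] -> 14 lines: bnzc snpe wfsse eos tgpn pjfbv qnk hhl bos nouy trp vpba cjsve azbzb
Hunk 4: at line 6 remove [qnk,hhl,bos] add [hcep,til] -> 13 lines: bnzc snpe wfsse eos tgpn pjfbv hcep til nouy trp vpba cjsve azbzb
Hunk 5: at line 5 remove [hcep] add [dbfu] -> 13 lines: bnzc snpe wfsse eos tgpn pjfbv dbfu til nouy trp vpba cjsve azbzb
Final line count: 13

Answer: 13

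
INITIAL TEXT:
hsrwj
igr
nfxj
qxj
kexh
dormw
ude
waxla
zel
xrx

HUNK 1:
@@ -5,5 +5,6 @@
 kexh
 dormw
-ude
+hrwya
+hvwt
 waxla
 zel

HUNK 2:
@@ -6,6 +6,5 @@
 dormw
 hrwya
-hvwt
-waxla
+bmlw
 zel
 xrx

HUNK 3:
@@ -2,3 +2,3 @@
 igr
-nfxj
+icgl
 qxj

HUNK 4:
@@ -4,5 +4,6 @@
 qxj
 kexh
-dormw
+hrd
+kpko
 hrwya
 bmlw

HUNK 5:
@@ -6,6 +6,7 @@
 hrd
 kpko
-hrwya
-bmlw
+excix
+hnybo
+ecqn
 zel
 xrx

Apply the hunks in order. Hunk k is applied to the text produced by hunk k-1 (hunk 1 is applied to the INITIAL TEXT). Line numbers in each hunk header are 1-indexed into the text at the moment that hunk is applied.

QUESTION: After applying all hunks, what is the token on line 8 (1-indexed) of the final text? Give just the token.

Answer: excix

Derivation:
Hunk 1: at line 5 remove [ude] add [hrwya,hvwt] -> 11 lines: hsrwj igr nfxj qxj kexh dormw hrwya hvwt waxla zel xrx
Hunk 2: at line 6 remove [hvwt,waxla] add [bmlw] -> 10 lines: hsrwj igr nfxj qxj kexh dormw hrwya bmlw zel xrx
Hunk 3: at line 2 remove [nfxj] add [icgl] -> 10 lines: hsrwj igr icgl qxj kexh dormw hrwya bmlw zel xrx
Hunk 4: at line 4 remove [dormw] add [hrd,kpko] -> 11 lines: hsrwj igr icgl qxj kexh hrd kpko hrwya bmlw zel xrx
Hunk 5: at line 6 remove [hrwya,bmlw] add [excix,hnybo,ecqn] -> 12 lines: hsrwj igr icgl qxj kexh hrd kpko excix hnybo ecqn zel xrx
Final line 8: excix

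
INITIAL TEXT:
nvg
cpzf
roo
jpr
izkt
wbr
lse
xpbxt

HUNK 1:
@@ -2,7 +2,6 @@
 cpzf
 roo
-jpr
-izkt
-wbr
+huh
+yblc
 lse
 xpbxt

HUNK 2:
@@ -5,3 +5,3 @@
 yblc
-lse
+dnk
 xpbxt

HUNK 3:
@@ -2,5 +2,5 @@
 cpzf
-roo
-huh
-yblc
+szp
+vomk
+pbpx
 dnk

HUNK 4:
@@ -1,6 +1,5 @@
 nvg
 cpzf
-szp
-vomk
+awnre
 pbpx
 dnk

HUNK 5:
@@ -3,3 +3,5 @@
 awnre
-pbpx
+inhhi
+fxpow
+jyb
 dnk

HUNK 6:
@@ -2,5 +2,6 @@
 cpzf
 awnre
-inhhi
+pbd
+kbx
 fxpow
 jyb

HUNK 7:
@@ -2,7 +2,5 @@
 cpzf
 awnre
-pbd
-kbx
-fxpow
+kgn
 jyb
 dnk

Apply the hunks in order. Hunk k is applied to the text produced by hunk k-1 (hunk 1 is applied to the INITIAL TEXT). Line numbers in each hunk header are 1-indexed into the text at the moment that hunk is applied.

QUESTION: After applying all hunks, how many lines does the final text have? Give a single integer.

Answer: 7

Derivation:
Hunk 1: at line 2 remove [jpr,izkt,wbr] add [huh,yblc] -> 7 lines: nvg cpzf roo huh yblc lse xpbxt
Hunk 2: at line 5 remove [lse] add [dnk] -> 7 lines: nvg cpzf roo huh yblc dnk xpbxt
Hunk 3: at line 2 remove [roo,huh,yblc] add [szp,vomk,pbpx] -> 7 lines: nvg cpzf szp vomk pbpx dnk xpbxt
Hunk 4: at line 1 remove [szp,vomk] add [awnre] -> 6 lines: nvg cpzf awnre pbpx dnk xpbxt
Hunk 5: at line 3 remove [pbpx] add [inhhi,fxpow,jyb] -> 8 lines: nvg cpzf awnre inhhi fxpow jyb dnk xpbxt
Hunk 6: at line 2 remove [inhhi] add [pbd,kbx] -> 9 lines: nvg cpzf awnre pbd kbx fxpow jyb dnk xpbxt
Hunk 7: at line 2 remove [pbd,kbx,fxpow] add [kgn] -> 7 lines: nvg cpzf awnre kgn jyb dnk xpbxt
Final line count: 7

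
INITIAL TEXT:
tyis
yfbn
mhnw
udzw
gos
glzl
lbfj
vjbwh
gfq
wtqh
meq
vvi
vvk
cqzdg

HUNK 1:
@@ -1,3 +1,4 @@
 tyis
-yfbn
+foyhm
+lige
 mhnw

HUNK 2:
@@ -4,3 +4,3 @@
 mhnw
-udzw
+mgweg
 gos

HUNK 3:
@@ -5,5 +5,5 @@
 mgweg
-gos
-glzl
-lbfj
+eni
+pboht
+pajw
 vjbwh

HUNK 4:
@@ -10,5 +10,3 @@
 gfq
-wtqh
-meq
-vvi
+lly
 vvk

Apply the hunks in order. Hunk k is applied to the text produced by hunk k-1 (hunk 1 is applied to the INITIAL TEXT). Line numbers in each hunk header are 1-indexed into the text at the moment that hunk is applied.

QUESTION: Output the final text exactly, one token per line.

Answer: tyis
foyhm
lige
mhnw
mgweg
eni
pboht
pajw
vjbwh
gfq
lly
vvk
cqzdg

Derivation:
Hunk 1: at line 1 remove [yfbn] add [foyhm,lige] -> 15 lines: tyis foyhm lige mhnw udzw gos glzl lbfj vjbwh gfq wtqh meq vvi vvk cqzdg
Hunk 2: at line 4 remove [udzw] add [mgweg] -> 15 lines: tyis foyhm lige mhnw mgweg gos glzl lbfj vjbwh gfq wtqh meq vvi vvk cqzdg
Hunk 3: at line 5 remove [gos,glzl,lbfj] add [eni,pboht,pajw] -> 15 lines: tyis foyhm lige mhnw mgweg eni pboht pajw vjbwh gfq wtqh meq vvi vvk cqzdg
Hunk 4: at line 10 remove [wtqh,meq,vvi] add [lly] -> 13 lines: tyis foyhm lige mhnw mgweg eni pboht pajw vjbwh gfq lly vvk cqzdg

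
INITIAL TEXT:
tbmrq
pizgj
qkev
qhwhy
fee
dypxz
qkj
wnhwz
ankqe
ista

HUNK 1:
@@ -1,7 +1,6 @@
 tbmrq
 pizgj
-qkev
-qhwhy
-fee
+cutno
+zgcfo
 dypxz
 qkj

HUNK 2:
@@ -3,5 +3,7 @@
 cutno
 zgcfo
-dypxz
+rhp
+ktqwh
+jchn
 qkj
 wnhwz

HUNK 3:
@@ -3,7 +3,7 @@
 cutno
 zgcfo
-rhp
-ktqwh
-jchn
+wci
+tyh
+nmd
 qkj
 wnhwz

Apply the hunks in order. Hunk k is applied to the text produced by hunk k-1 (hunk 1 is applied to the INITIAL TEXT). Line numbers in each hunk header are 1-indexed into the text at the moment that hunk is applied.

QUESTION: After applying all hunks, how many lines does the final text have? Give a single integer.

Hunk 1: at line 1 remove [qkev,qhwhy,fee] add [cutno,zgcfo] -> 9 lines: tbmrq pizgj cutno zgcfo dypxz qkj wnhwz ankqe ista
Hunk 2: at line 3 remove [dypxz] add [rhp,ktqwh,jchn] -> 11 lines: tbmrq pizgj cutno zgcfo rhp ktqwh jchn qkj wnhwz ankqe ista
Hunk 3: at line 3 remove [rhp,ktqwh,jchn] add [wci,tyh,nmd] -> 11 lines: tbmrq pizgj cutno zgcfo wci tyh nmd qkj wnhwz ankqe ista
Final line count: 11

Answer: 11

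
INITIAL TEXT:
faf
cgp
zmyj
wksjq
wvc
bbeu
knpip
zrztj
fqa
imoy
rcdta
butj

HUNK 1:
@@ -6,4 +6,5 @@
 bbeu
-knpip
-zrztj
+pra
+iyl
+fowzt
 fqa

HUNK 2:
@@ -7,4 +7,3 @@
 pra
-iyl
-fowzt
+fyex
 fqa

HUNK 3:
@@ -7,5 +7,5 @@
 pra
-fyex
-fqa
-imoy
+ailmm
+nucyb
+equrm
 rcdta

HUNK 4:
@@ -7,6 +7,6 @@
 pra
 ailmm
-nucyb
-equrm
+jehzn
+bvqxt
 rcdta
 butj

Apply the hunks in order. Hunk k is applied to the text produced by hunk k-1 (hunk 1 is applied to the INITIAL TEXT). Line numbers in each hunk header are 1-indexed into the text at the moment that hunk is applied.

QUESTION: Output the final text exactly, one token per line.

Answer: faf
cgp
zmyj
wksjq
wvc
bbeu
pra
ailmm
jehzn
bvqxt
rcdta
butj

Derivation:
Hunk 1: at line 6 remove [knpip,zrztj] add [pra,iyl,fowzt] -> 13 lines: faf cgp zmyj wksjq wvc bbeu pra iyl fowzt fqa imoy rcdta butj
Hunk 2: at line 7 remove [iyl,fowzt] add [fyex] -> 12 lines: faf cgp zmyj wksjq wvc bbeu pra fyex fqa imoy rcdta butj
Hunk 3: at line 7 remove [fyex,fqa,imoy] add [ailmm,nucyb,equrm] -> 12 lines: faf cgp zmyj wksjq wvc bbeu pra ailmm nucyb equrm rcdta butj
Hunk 4: at line 7 remove [nucyb,equrm] add [jehzn,bvqxt] -> 12 lines: faf cgp zmyj wksjq wvc bbeu pra ailmm jehzn bvqxt rcdta butj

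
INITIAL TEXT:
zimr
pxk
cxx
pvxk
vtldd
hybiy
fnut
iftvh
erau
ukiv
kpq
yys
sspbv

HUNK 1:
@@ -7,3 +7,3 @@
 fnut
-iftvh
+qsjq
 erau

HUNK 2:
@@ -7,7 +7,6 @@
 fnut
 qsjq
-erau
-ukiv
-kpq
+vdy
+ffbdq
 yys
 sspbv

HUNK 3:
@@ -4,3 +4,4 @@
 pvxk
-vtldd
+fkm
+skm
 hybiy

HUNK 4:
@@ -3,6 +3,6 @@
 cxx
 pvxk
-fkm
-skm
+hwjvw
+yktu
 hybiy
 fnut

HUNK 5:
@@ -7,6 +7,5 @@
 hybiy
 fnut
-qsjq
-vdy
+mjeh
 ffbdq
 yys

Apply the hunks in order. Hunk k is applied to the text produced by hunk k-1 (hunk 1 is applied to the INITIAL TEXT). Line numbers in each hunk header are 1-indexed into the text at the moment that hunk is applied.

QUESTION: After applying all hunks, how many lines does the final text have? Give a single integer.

Answer: 12

Derivation:
Hunk 1: at line 7 remove [iftvh] add [qsjq] -> 13 lines: zimr pxk cxx pvxk vtldd hybiy fnut qsjq erau ukiv kpq yys sspbv
Hunk 2: at line 7 remove [erau,ukiv,kpq] add [vdy,ffbdq] -> 12 lines: zimr pxk cxx pvxk vtldd hybiy fnut qsjq vdy ffbdq yys sspbv
Hunk 3: at line 4 remove [vtldd] add [fkm,skm] -> 13 lines: zimr pxk cxx pvxk fkm skm hybiy fnut qsjq vdy ffbdq yys sspbv
Hunk 4: at line 3 remove [fkm,skm] add [hwjvw,yktu] -> 13 lines: zimr pxk cxx pvxk hwjvw yktu hybiy fnut qsjq vdy ffbdq yys sspbv
Hunk 5: at line 7 remove [qsjq,vdy] add [mjeh] -> 12 lines: zimr pxk cxx pvxk hwjvw yktu hybiy fnut mjeh ffbdq yys sspbv
Final line count: 12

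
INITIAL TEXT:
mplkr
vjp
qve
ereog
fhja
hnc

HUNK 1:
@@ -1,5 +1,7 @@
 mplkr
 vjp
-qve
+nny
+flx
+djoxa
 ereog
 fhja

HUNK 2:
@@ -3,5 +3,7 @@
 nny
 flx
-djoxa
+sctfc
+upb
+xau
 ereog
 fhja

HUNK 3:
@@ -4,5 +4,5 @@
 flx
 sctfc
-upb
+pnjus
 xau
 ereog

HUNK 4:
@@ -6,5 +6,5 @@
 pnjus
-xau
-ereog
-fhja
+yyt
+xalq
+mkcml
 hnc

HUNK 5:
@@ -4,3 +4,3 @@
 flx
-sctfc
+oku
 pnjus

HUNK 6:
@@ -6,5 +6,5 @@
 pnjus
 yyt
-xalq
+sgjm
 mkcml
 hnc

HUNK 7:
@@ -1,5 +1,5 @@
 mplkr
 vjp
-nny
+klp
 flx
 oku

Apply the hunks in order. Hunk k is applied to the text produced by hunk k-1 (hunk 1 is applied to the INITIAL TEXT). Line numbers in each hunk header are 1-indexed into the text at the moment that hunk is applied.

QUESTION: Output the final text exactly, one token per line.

Hunk 1: at line 1 remove [qve] add [nny,flx,djoxa] -> 8 lines: mplkr vjp nny flx djoxa ereog fhja hnc
Hunk 2: at line 3 remove [djoxa] add [sctfc,upb,xau] -> 10 lines: mplkr vjp nny flx sctfc upb xau ereog fhja hnc
Hunk 3: at line 4 remove [upb] add [pnjus] -> 10 lines: mplkr vjp nny flx sctfc pnjus xau ereog fhja hnc
Hunk 4: at line 6 remove [xau,ereog,fhja] add [yyt,xalq,mkcml] -> 10 lines: mplkr vjp nny flx sctfc pnjus yyt xalq mkcml hnc
Hunk 5: at line 4 remove [sctfc] add [oku] -> 10 lines: mplkr vjp nny flx oku pnjus yyt xalq mkcml hnc
Hunk 6: at line 6 remove [xalq] add [sgjm] -> 10 lines: mplkr vjp nny flx oku pnjus yyt sgjm mkcml hnc
Hunk 7: at line 1 remove [nny] add [klp] -> 10 lines: mplkr vjp klp flx oku pnjus yyt sgjm mkcml hnc

Answer: mplkr
vjp
klp
flx
oku
pnjus
yyt
sgjm
mkcml
hnc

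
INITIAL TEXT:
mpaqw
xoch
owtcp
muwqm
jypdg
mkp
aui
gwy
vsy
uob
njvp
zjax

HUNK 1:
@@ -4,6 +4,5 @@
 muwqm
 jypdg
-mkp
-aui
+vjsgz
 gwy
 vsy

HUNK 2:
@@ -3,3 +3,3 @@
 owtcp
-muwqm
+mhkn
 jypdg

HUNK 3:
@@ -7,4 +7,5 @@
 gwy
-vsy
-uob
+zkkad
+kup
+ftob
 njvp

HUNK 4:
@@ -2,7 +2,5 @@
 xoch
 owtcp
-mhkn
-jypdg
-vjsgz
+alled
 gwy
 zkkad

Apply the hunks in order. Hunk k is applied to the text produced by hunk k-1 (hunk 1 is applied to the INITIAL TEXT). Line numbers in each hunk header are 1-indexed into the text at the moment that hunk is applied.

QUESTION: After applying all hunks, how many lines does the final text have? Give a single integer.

Answer: 10

Derivation:
Hunk 1: at line 4 remove [mkp,aui] add [vjsgz] -> 11 lines: mpaqw xoch owtcp muwqm jypdg vjsgz gwy vsy uob njvp zjax
Hunk 2: at line 3 remove [muwqm] add [mhkn] -> 11 lines: mpaqw xoch owtcp mhkn jypdg vjsgz gwy vsy uob njvp zjax
Hunk 3: at line 7 remove [vsy,uob] add [zkkad,kup,ftob] -> 12 lines: mpaqw xoch owtcp mhkn jypdg vjsgz gwy zkkad kup ftob njvp zjax
Hunk 4: at line 2 remove [mhkn,jypdg,vjsgz] add [alled] -> 10 lines: mpaqw xoch owtcp alled gwy zkkad kup ftob njvp zjax
Final line count: 10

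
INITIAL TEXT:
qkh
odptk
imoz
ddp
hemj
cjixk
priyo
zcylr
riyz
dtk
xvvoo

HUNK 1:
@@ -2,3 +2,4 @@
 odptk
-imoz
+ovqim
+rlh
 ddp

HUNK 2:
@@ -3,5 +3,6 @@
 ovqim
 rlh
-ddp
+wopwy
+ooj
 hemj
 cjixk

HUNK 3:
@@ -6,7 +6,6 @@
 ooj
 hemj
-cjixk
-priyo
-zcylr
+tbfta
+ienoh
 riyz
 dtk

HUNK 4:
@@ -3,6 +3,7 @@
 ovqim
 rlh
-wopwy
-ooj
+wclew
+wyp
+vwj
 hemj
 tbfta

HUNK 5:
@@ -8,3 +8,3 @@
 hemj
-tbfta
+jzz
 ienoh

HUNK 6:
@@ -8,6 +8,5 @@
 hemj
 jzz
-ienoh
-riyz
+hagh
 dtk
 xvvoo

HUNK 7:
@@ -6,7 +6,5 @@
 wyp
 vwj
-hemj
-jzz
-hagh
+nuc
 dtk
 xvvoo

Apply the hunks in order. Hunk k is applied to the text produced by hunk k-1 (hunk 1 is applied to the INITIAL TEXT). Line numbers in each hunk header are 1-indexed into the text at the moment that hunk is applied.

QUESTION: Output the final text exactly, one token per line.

Hunk 1: at line 2 remove [imoz] add [ovqim,rlh] -> 12 lines: qkh odptk ovqim rlh ddp hemj cjixk priyo zcylr riyz dtk xvvoo
Hunk 2: at line 3 remove [ddp] add [wopwy,ooj] -> 13 lines: qkh odptk ovqim rlh wopwy ooj hemj cjixk priyo zcylr riyz dtk xvvoo
Hunk 3: at line 6 remove [cjixk,priyo,zcylr] add [tbfta,ienoh] -> 12 lines: qkh odptk ovqim rlh wopwy ooj hemj tbfta ienoh riyz dtk xvvoo
Hunk 4: at line 3 remove [wopwy,ooj] add [wclew,wyp,vwj] -> 13 lines: qkh odptk ovqim rlh wclew wyp vwj hemj tbfta ienoh riyz dtk xvvoo
Hunk 5: at line 8 remove [tbfta] add [jzz] -> 13 lines: qkh odptk ovqim rlh wclew wyp vwj hemj jzz ienoh riyz dtk xvvoo
Hunk 6: at line 8 remove [ienoh,riyz] add [hagh] -> 12 lines: qkh odptk ovqim rlh wclew wyp vwj hemj jzz hagh dtk xvvoo
Hunk 7: at line 6 remove [hemj,jzz,hagh] add [nuc] -> 10 lines: qkh odptk ovqim rlh wclew wyp vwj nuc dtk xvvoo

Answer: qkh
odptk
ovqim
rlh
wclew
wyp
vwj
nuc
dtk
xvvoo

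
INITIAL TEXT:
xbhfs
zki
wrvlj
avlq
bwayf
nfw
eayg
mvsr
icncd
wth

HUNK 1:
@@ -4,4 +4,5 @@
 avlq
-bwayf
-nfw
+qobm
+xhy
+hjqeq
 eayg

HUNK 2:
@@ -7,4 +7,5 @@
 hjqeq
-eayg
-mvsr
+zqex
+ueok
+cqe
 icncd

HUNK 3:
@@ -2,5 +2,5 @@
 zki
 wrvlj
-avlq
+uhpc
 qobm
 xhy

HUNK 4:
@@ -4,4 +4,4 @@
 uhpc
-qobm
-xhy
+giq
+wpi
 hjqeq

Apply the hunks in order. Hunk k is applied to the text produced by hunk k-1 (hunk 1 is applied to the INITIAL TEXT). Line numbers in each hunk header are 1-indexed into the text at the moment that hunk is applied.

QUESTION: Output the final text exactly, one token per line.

Hunk 1: at line 4 remove [bwayf,nfw] add [qobm,xhy,hjqeq] -> 11 lines: xbhfs zki wrvlj avlq qobm xhy hjqeq eayg mvsr icncd wth
Hunk 2: at line 7 remove [eayg,mvsr] add [zqex,ueok,cqe] -> 12 lines: xbhfs zki wrvlj avlq qobm xhy hjqeq zqex ueok cqe icncd wth
Hunk 3: at line 2 remove [avlq] add [uhpc] -> 12 lines: xbhfs zki wrvlj uhpc qobm xhy hjqeq zqex ueok cqe icncd wth
Hunk 4: at line 4 remove [qobm,xhy] add [giq,wpi] -> 12 lines: xbhfs zki wrvlj uhpc giq wpi hjqeq zqex ueok cqe icncd wth

Answer: xbhfs
zki
wrvlj
uhpc
giq
wpi
hjqeq
zqex
ueok
cqe
icncd
wth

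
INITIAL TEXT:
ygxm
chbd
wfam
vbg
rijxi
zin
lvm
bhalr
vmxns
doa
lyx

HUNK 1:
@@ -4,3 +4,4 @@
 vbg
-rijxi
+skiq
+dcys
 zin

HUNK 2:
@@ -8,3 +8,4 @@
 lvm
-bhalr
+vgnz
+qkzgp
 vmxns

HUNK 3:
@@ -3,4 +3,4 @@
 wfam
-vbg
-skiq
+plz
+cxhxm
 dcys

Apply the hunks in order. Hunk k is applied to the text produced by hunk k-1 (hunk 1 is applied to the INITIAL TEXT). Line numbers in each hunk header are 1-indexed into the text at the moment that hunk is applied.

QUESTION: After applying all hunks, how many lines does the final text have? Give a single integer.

Answer: 13

Derivation:
Hunk 1: at line 4 remove [rijxi] add [skiq,dcys] -> 12 lines: ygxm chbd wfam vbg skiq dcys zin lvm bhalr vmxns doa lyx
Hunk 2: at line 8 remove [bhalr] add [vgnz,qkzgp] -> 13 lines: ygxm chbd wfam vbg skiq dcys zin lvm vgnz qkzgp vmxns doa lyx
Hunk 3: at line 3 remove [vbg,skiq] add [plz,cxhxm] -> 13 lines: ygxm chbd wfam plz cxhxm dcys zin lvm vgnz qkzgp vmxns doa lyx
Final line count: 13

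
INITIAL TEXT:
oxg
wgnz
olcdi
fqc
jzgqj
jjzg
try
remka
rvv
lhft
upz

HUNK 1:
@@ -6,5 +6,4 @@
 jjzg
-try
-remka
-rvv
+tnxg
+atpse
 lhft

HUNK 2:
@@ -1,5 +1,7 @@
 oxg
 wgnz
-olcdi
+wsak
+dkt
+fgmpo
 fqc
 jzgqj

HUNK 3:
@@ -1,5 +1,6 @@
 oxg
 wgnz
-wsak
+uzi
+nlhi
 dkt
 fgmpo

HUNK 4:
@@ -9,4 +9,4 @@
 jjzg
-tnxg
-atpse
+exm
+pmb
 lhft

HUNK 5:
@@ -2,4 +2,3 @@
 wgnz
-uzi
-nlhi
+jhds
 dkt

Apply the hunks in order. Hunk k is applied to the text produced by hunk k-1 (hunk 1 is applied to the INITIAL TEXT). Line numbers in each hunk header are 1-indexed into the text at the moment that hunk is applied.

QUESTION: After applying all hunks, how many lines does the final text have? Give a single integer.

Hunk 1: at line 6 remove [try,remka,rvv] add [tnxg,atpse] -> 10 lines: oxg wgnz olcdi fqc jzgqj jjzg tnxg atpse lhft upz
Hunk 2: at line 1 remove [olcdi] add [wsak,dkt,fgmpo] -> 12 lines: oxg wgnz wsak dkt fgmpo fqc jzgqj jjzg tnxg atpse lhft upz
Hunk 3: at line 1 remove [wsak] add [uzi,nlhi] -> 13 lines: oxg wgnz uzi nlhi dkt fgmpo fqc jzgqj jjzg tnxg atpse lhft upz
Hunk 4: at line 9 remove [tnxg,atpse] add [exm,pmb] -> 13 lines: oxg wgnz uzi nlhi dkt fgmpo fqc jzgqj jjzg exm pmb lhft upz
Hunk 5: at line 2 remove [uzi,nlhi] add [jhds] -> 12 lines: oxg wgnz jhds dkt fgmpo fqc jzgqj jjzg exm pmb lhft upz
Final line count: 12

Answer: 12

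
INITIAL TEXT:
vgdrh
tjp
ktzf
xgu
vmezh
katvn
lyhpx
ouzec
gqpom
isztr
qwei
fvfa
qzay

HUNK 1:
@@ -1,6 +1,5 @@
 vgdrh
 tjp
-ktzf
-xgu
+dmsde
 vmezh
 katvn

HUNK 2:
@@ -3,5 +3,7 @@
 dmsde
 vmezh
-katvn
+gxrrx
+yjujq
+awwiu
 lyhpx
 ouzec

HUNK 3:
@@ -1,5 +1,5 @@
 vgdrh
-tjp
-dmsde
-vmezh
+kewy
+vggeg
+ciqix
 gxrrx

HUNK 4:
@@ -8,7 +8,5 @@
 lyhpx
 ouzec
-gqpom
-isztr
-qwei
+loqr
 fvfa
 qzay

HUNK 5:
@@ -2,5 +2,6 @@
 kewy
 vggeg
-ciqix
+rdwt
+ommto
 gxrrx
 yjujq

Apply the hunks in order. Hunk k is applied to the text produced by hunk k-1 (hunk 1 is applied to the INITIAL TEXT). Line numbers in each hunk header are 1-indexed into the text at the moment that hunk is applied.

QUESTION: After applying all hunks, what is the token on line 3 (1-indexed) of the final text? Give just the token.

Answer: vggeg

Derivation:
Hunk 1: at line 1 remove [ktzf,xgu] add [dmsde] -> 12 lines: vgdrh tjp dmsde vmezh katvn lyhpx ouzec gqpom isztr qwei fvfa qzay
Hunk 2: at line 3 remove [katvn] add [gxrrx,yjujq,awwiu] -> 14 lines: vgdrh tjp dmsde vmezh gxrrx yjujq awwiu lyhpx ouzec gqpom isztr qwei fvfa qzay
Hunk 3: at line 1 remove [tjp,dmsde,vmezh] add [kewy,vggeg,ciqix] -> 14 lines: vgdrh kewy vggeg ciqix gxrrx yjujq awwiu lyhpx ouzec gqpom isztr qwei fvfa qzay
Hunk 4: at line 8 remove [gqpom,isztr,qwei] add [loqr] -> 12 lines: vgdrh kewy vggeg ciqix gxrrx yjujq awwiu lyhpx ouzec loqr fvfa qzay
Hunk 5: at line 2 remove [ciqix] add [rdwt,ommto] -> 13 lines: vgdrh kewy vggeg rdwt ommto gxrrx yjujq awwiu lyhpx ouzec loqr fvfa qzay
Final line 3: vggeg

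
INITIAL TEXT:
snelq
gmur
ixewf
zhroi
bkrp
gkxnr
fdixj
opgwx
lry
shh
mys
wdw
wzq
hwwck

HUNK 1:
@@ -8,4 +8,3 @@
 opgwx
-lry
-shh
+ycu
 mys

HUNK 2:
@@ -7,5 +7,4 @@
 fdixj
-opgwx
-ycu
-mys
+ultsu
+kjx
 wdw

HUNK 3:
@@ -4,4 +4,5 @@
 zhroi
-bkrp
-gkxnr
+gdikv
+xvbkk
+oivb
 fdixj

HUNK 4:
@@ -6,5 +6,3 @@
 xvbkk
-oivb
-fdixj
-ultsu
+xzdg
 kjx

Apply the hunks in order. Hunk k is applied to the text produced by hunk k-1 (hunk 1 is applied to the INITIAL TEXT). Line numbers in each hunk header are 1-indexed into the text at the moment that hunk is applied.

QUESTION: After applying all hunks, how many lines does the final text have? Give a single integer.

Answer: 11

Derivation:
Hunk 1: at line 8 remove [lry,shh] add [ycu] -> 13 lines: snelq gmur ixewf zhroi bkrp gkxnr fdixj opgwx ycu mys wdw wzq hwwck
Hunk 2: at line 7 remove [opgwx,ycu,mys] add [ultsu,kjx] -> 12 lines: snelq gmur ixewf zhroi bkrp gkxnr fdixj ultsu kjx wdw wzq hwwck
Hunk 3: at line 4 remove [bkrp,gkxnr] add [gdikv,xvbkk,oivb] -> 13 lines: snelq gmur ixewf zhroi gdikv xvbkk oivb fdixj ultsu kjx wdw wzq hwwck
Hunk 4: at line 6 remove [oivb,fdixj,ultsu] add [xzdg] -> 11 lines: snelq gmur ixewf zhroi gdikv xvbkk xzdg kjx wdw wzq hwwck
Final line count: 11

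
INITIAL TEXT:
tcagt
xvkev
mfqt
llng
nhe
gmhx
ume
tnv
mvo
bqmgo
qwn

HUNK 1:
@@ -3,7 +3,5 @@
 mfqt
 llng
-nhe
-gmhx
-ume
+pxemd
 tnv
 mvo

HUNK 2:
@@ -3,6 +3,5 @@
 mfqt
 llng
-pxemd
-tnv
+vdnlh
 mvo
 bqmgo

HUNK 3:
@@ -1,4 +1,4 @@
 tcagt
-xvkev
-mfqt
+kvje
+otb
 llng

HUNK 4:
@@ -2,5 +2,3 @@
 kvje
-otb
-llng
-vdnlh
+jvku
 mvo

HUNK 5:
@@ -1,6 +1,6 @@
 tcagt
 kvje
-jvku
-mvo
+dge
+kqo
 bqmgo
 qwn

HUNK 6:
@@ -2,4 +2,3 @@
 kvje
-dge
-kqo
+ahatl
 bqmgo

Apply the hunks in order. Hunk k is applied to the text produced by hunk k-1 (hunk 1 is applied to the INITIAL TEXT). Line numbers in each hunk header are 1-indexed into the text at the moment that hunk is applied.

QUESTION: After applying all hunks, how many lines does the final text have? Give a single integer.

Answer: 5

Derivation:
Hunk 1: at line 3 remove [nhe,gmhx,ume] add [pxemd] -> 9 lines: tcagt xvkev mfqt llng pxemd tnv mvo bqmgo qwn
Hunk 2: at line 3 remove [pxemd,tnv] add [vdnlh] -> 8 lines: tcagt xvkev mfqt llng vdnlh mvo bqmgo qwn
Hunk 3: at line 1 remove [xvkev,mfqt] add [kvje,otb] -> 8 lines: tcagt kvje otb llng vdnlh mvo bqmgo qwn
Hunk 4: at line 2 remove [otb,llng,vdnlh] add [jvku] -> 6 lines: tcagt kvje jvku mvo bqmgo qwn
Hunk 5: at line 1 remove [jvku,mvo] add [dge,kqo] -> 6 lines: tcagt kvje dge kqo bqmgo qwn
Hunk 6: at line 2 remove [dge,kqo] add [ahatl] -> 5 lines: tcagt kvje ahatl bqmgo qwn
Final line count: 5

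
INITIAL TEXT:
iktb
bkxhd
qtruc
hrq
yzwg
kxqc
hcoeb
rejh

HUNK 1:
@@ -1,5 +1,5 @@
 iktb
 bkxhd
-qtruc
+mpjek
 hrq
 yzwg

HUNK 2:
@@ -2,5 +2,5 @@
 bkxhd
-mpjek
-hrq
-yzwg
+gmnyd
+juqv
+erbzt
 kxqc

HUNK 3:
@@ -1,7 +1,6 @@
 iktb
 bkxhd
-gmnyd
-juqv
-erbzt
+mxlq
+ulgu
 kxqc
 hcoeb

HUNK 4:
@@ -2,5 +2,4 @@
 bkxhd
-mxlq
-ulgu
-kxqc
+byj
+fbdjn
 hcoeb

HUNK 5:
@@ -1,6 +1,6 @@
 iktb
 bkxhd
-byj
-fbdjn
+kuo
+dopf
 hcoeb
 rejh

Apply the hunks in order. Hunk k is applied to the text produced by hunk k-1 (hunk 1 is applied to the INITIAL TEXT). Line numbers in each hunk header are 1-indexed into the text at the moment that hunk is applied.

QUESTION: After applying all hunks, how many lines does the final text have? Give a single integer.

Answer: 6

Derivation:
Hunk 1: at line 1 remove [qtruc] add [mpjek] -> 8 lines: iktb bkxhd mpjek hrq yzwg kxqc hcoeb rejh
Hunk 2: at line 2 remove [mpjek,hrq,yzwg] add [gmnyd,juqv,erbzt] -> 8 lines: iktb bkxhd gmnyd juqv erbzt kxqc hcoeb rejh
Hunk 3: at line 1 remove [gmnyd,juqv,erbzt] add [mxlq,ulgu] -> 7 lines: iktb bkxhd mxlq ulgu kxqc hcoeb rejh
Hunk 4: at line 2 remove [mxlq,ulgu,kxqc] add [byj,fbdjn] -> 6 lines: iktb bkxhd byj fbdjn hcoeb rejh
Hunk 5: at line 1 remove [byj,fbdjn] add [kuo,dopf] -> 6 lines: iktb bkxhd kuo dopf hcoeb rejh
Final line count: 6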